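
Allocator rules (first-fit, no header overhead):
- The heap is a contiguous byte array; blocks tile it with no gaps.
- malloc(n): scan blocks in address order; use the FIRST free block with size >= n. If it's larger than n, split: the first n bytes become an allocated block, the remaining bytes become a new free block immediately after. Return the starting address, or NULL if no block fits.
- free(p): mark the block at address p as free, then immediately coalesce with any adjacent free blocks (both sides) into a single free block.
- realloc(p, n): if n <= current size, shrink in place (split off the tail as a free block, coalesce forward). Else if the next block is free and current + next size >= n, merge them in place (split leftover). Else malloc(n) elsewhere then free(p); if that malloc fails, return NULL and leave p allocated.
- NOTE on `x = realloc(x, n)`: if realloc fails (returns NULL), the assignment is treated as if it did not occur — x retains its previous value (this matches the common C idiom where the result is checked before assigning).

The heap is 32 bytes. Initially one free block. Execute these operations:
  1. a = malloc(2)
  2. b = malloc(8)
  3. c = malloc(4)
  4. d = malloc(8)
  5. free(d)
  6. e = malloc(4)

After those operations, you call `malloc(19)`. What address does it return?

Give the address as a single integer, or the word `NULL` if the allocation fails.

Answer: NULL

Derivation:
Op 1: a = malloc(2) -> a = 0; heap: [0-1 ALLOC][2-31 FREE]
Op 2: b = malloc(8) -> b = 2; heap: [0-1 ALLOC][2-9 ALLOC][10-31 FREE]
Op 3: c = malloc(4) -> c = 10; heap: [0-1 ALLOC][2-9 ALLOC][10-13 ALLOC][14-31 FREE]
Op 4: d = malloc(8) -> d = 14; heap: [0-1 ALLOC][2-9 ALLOC][10-13 ALLOC][14-21 ALLOC][22-31 FREE]
Op 5: free(d) -> (freed d); heap: [0-1 ALLOC][2-9 ALLOC][10-13 ALLOC][14-31 FREE]
Op 6: e = malloc(4) -> e = 14; heap: [0-1 ALLOC][2-9 ALLOC][10-13 ALLOC][14-17 ALLOC][18-31 FREE]
malloc(19): first-fit scan over [0-1 ALLOC][2-9 ALLOC][10-13 ALLOC][14-17 ALLOC][18-31 FREE] -> NULL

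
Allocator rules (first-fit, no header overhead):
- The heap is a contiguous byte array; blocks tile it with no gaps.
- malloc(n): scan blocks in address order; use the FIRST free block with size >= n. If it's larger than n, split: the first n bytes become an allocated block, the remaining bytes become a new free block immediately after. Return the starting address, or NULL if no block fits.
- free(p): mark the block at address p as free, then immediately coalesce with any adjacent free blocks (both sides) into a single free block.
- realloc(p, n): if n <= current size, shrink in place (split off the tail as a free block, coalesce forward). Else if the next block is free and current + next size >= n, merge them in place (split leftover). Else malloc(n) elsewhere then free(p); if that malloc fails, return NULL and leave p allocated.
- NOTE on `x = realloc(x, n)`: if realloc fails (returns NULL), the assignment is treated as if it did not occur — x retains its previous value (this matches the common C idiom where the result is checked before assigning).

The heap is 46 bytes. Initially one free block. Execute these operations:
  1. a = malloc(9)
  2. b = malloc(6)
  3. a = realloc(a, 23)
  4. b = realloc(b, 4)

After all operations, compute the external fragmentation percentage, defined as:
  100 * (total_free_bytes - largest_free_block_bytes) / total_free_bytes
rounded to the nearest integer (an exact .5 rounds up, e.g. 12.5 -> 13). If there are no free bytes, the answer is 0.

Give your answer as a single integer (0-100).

Op 1: a = malloc(9) -> a = 0; heap: [0-8 ALLOC][9-45 FREE]
Op 2: b = malloc(6) -> b = 9; heap: [0-8 ALLOC][9-14 ALLOC][15-45 FREE]
Op 3: a = realloc(a, 23) -> a = 15; heap: [0-8 FREE][9-14 ALLOC][15-37 ALLOC][38-45 FREE]
Op 4: b = realloc(b, 4) -> b = 9; heap: [0-8 FREE][9-12 ALLOC][13-14 FREE][15-37 ALLOC][38-45 FREE]
Free blocks: [9 2 8] total_free=19 largest=9 -> 100*(19-9)/19 = 1000/19 ≈ 52.632 -> rounds to 53

Answer: 53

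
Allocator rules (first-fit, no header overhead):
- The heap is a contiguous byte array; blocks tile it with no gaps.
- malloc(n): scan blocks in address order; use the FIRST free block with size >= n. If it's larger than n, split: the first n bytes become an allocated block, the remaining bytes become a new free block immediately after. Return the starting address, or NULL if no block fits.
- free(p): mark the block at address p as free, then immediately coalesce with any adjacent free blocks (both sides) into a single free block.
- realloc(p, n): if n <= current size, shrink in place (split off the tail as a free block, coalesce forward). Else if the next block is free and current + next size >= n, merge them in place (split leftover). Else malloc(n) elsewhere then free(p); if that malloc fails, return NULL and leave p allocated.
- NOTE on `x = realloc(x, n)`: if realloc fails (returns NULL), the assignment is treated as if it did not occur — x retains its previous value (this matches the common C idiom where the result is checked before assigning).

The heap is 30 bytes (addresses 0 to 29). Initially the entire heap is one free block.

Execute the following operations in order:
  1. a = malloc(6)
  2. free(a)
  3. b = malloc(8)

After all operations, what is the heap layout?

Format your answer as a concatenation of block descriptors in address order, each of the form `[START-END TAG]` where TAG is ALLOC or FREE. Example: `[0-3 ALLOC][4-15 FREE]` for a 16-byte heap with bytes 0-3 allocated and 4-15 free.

Answer: [0-7 ALLOC][8-29 FREE]

Derivation:
Op 1: a = malloc(6) -> a = 0; heap: [0-5 ALLOC][6-29 FREE]
Op 2: free(a) -> (freed a); heap: [0-29 FREE]
Op 3: b = malloc(8) -> b = 0; heap: [0-7 ALLOC][8-29 FREE]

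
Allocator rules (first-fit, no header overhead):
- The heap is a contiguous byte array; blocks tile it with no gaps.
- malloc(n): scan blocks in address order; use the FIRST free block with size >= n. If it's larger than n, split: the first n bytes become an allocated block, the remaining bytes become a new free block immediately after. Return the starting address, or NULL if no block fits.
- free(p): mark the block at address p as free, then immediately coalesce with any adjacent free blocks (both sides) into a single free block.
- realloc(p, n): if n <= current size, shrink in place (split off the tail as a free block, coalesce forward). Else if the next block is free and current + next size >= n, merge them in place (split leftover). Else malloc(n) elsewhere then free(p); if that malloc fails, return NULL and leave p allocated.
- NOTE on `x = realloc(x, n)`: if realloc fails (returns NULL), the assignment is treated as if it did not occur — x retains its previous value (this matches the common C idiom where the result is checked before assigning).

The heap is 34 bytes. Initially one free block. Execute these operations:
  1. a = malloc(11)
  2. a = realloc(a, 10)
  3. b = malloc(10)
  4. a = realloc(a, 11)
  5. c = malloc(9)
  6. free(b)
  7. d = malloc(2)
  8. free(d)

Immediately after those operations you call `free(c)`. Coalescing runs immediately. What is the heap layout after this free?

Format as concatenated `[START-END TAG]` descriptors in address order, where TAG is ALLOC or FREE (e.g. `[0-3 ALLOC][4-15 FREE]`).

Answer: [0-19 FREE][20-30 ALLOC][31-33 FREE]

Derivation:
Op 1: a = malloc(11) -> a = 0; heap: [0-10 ALLOC][11-33 FREE]
Op 2: a = realloc(a, 10) -> a = 0; heap: [0-9 ALLOC][10-33 FREE]
Op 3: b = malloc(10) -> b = 10; heap: [0-9 ALLOC][10-19 ALLOC][20-33 FREE]
Op 4: a = realloc(a, 11) -> a = 20; heap: [0-9 FREE][10-19 ALLOC][20-30 ALLOC][31-33 FREE]
Op 5: c = malloc(9) -> c = 0; heap: [0-8 ALLOC][9-9 FREE][10-19 ALLOC][20-30 ALLOC][31-33 FREE]
Op 6: free(b) -> (freed b); heap: [0-8 ALLOC][9-19 FREE][20-30 ALLOC][31-33 FREE]
Op 7: d = malloc(2) -> d = 9; heap: [0-8 ALLOC][9-10 ALLOC][11-19 FREE][20-30 ALLOC][31-33 FREE]
Op 8: free(d) -> (freed d); heap: [0-8 ALLOC][9-19 FREE][20-30 ALLOC][31-33 FREE]
free(c): c = 0 -> block [0-8 ALLOC]; mark free, coalesce with adjacent free neighbors -> [0-19 FREE][20-30 ALLOC][31-33 FREE]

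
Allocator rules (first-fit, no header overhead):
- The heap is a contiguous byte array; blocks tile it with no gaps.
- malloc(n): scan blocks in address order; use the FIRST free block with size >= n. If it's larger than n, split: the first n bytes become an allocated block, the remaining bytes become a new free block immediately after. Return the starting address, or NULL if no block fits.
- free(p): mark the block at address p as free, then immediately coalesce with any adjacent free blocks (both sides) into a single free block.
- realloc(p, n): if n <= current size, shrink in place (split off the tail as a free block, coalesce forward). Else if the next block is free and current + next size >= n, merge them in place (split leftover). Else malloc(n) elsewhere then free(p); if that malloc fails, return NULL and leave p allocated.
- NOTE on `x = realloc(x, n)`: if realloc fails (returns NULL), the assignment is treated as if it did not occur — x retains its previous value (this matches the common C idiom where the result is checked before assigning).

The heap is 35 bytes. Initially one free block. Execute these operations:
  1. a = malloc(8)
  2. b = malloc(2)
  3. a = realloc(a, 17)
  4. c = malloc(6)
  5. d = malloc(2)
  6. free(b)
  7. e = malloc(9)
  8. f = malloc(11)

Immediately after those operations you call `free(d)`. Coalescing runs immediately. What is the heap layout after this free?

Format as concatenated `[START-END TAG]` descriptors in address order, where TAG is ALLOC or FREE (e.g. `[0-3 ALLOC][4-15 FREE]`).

Op 1: a = malloc(8) -> a = 0; heap: [0-7 ALLOC][8-34 FREE]
Op 2: b = malloc(2) -> b = 8; heap: [0-7 ALLOC][8-9 ALLOC][10-34 FREE]
Op 3: a = realloc(a, 17) -> a = 10; heap: [0-7 FREE][8-9 ALLOC][10-26 ALLOC][27-34 FREE]
Op 4: c = malloc(6) -> c = 0; heap: [0-5 ALLOC][6-7 FREE][8-9 ALLOC][10-26 ALLOC][27-34 FREE]
Op 5: d = malloc(2) -> d = 6; heap: [0-5 ALLOC][6-7 ALLOC][8-9 ALLOC][10-26 ALLOC][27-34 FREE]
Op 6: free(b) -> (freed b); heap: [0-5 ALLOC][6-7 ALLOC][8-9 FREE][10-26 ALLOC][27-34 FREE]
Op 7: e = malloc(9) -> e = NULL; heap: [0-5 ALLOC][6-7 ALLOC][8-9 FREE][10-26 ALLOC][27-34 FREE]
Op 8: f = malloc(11) -> f = NULL; heap: [0-5 ALLOC][6-7 ALLOC][8-9 FREE][10-26 ALLOC][27-34 FREE]
free(d): d = 6 -> block [6-7 ALLOC]; mark free, coalesce with adjacent free neighbors -> [0-5 ALLOC][6-9 FREE][10-26 ALLOC][27-34 FREE]

Answer: [0-5 ALLOC][6-9 FREE][10-26 ALLOC][27-34 FREE]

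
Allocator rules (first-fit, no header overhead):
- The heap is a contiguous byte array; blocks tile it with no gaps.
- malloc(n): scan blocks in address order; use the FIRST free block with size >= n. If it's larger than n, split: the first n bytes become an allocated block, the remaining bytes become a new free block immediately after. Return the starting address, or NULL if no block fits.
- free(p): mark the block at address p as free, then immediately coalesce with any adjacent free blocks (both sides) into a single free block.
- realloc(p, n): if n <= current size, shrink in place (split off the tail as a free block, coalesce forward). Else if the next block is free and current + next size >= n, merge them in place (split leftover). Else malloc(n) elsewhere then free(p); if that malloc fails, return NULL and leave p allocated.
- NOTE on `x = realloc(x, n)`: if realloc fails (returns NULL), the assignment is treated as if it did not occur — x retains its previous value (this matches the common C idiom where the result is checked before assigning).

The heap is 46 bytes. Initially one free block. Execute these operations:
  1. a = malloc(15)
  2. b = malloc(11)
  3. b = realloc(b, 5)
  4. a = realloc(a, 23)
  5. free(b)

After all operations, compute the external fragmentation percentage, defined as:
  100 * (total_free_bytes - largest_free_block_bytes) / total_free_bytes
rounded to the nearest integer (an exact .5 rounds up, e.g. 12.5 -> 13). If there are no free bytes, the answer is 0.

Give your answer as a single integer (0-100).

Answer: 13

Derivation:
Op 1: a = malloc(15) -> a = 0; heap: [0-14 ALLOC][15-45 FREE]
Op 2: b = malloc(11) -> b = 15; heap: [0-14 ALLOC][15-25 ALLOC][26-45 FREE]
Op 3: b = realloc(b, 5) -> b = 15; heap: [0-14 ALLOC][15-19 ALLOC][20-45 FREE]
Op 4: a = realloc(a, 23) -> a = 20; heap: [0-14 FREE][15-19 ALLOC][20-42 ALLOC][43-45 FREE]
Op 5: free(b) -> (freed b); heap: [0-19 FREE][20-42 ALLOC][43-45 FREE]
Free blocks: [20 3] total_free=23 largest=20 -> 100*(23-20)/23 = 300/23 ≈ 13.043 -> rounds to 13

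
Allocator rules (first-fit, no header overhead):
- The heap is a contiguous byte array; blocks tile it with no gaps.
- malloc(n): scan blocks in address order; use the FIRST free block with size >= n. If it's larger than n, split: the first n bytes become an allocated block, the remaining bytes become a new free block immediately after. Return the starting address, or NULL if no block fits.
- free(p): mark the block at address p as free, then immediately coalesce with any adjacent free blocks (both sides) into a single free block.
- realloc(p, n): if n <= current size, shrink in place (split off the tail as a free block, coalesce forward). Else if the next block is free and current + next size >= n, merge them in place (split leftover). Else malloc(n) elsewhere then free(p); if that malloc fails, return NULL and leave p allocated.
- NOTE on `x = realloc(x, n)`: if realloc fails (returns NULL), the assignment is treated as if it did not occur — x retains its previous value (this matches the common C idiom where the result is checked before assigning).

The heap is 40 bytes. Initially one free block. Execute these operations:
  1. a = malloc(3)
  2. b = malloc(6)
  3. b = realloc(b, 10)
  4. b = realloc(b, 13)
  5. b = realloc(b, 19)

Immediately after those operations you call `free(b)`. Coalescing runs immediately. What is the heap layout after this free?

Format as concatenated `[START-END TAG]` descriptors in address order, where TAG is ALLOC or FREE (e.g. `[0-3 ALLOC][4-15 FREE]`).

Op 1: a = malloc(3) -> a = 0; heap: [0-2 ALLOC][3-39 FREE]
Op 2: b = malloc(6) -> b = 3; heap: [0-2 ALLOC][3-8 ALLOC][9-39 FREE]
Op 3: b = realloc(b, 10) -> b = 3; heap: [0-2 ALLOC][3-12 ALLOC][13-39 FREE]
Op 4: b = realloc(b, 13) -> b = 3; heap: [0-2 ALLOC][3-15 ALLOC][16-39 FREE]
Op 5: b = realloc(b, 19) -> b = 3; heap: [0-2 ALLOC][3-21 ALLOC][22-39 FREE]
free(b): b = 3 -> block [3-21 ALLOC]; mark free, coalesce with adjacent free neighbors -> [0-2 ALLOC][3-39 FREE]

Answer: [0-2 ALLOC][3-39 FREE]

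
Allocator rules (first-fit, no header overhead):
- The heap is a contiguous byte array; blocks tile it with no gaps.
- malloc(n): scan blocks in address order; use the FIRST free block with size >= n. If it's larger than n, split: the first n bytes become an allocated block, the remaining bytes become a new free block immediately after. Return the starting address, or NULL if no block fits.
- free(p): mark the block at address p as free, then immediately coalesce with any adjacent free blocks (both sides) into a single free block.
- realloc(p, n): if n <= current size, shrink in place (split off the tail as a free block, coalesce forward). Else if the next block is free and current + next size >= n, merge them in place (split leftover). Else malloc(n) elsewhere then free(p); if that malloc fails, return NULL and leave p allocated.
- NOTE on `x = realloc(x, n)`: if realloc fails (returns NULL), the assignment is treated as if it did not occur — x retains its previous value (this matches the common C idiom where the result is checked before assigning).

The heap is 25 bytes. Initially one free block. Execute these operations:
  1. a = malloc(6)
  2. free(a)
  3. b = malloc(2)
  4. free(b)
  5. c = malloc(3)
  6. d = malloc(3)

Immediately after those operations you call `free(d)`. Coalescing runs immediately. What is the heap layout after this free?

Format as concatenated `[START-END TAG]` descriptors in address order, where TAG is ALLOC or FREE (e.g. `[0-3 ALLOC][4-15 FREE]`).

Op 1: a = malloc(6) -> a = 0; heap: [0-5 ALLOC][6-24 FREE]
Op 2: free(a) -> (freed a); heap: [0-24 FREE]
Op 3: b = malloc(2) -> b = 0; heap: [0-1 ALLOC][2-24 FREE]
Op 4: free(b) -> (freed b); heap: [0-24 FREE]
Op 5: c = malloc(3) -> c = 0; heap: [0-2 ALLOC][3-24 FREE]
Op 6: d = malloc(3) -> d = 3; heap: [0-2 ALLOC][3-5 ALLOC][6-24 FREE]
free(d): d = 3 -> block [3-5 ALLOC]; mark free, coalesce with adjacent free neighbors -> [0-2 ALLOC][3-24 FREE]

Answer: [0-2 ALLOC][3-24 FREE]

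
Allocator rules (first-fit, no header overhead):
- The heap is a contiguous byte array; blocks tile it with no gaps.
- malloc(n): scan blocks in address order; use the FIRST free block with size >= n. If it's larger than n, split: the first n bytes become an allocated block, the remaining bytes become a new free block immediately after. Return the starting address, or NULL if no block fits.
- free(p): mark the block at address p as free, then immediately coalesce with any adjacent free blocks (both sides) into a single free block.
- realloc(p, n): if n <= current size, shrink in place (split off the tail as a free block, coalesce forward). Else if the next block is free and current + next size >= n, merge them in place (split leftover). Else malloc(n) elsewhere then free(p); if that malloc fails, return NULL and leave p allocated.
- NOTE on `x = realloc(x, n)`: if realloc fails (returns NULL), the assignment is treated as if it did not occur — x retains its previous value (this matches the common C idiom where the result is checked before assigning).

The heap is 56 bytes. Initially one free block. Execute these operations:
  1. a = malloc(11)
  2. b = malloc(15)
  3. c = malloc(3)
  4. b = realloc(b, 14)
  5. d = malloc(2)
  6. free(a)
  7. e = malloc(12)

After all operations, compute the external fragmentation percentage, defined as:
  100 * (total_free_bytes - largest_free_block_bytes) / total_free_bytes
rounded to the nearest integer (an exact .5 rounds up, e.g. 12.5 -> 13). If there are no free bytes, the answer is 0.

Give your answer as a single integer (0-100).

Op 1: a = malloc(11) -> a = 0; heap: [0-10 ALLOC][11-55 FREE]
Op 2: b = malloc(15) -> b = 11; heap: [0-10 ALLOC][11-25 ALLOC][26-55 FREE]
Op 3: c = malloc(3) -> c = 26; heap: [0-10 ALLOC][11-25 ALLOC][26-28 ALLOC][29-55 FREE]
Op 4: b = realloc(b, 14) -> b = 11; heap: [0-10 ALLOC][11-24 ALLOC][25-25 FREE][26-28 ALLOC][29-55 FREE]
Op 5: d = malloc(2) -> d = 29; heap: [0-10 ALLOC][11-24 ALLOC][25-25 FREE][26-28 ALLOC][29-30 ALLOC][31-55 FREE]
Op 6: free(a) -> (freed a); heap: [0-10 FREE][11-24 ALLOC][25-25 FREE][26-28 ALLOC][29-30 ALLOC][31-55 FREE]
Op 7: e = malloc(12) -> e = 31; heap: [0-10 FREE][11-24 ALLOC][25-25 FREE][26-28 ALLOC][29-30 ALLOC][31-42 ALLOC][43-55 FREE]
Free blocks: [11 1 13] total_free=25 largest=13 -> 100*(25-13)/25 = 1200/25 = 48

Answer: 48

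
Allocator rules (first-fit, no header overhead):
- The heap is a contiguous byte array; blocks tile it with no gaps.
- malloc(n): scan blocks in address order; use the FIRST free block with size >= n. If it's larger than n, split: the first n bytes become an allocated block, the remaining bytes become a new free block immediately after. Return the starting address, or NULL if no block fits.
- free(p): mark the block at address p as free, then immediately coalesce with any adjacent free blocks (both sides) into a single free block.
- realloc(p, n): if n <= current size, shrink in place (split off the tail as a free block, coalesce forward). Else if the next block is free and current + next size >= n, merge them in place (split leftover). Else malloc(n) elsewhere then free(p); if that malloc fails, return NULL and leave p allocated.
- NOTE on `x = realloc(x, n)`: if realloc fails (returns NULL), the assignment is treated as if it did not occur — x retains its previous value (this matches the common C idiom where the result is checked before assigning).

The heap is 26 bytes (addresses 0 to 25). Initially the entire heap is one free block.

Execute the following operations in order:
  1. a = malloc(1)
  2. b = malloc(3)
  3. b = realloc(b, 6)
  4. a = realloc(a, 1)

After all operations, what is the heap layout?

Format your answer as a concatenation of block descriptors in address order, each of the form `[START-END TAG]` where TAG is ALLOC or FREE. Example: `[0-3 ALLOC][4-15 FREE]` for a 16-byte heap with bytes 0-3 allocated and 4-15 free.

Op 1: a = malloc(1) -> a = 0; heap: [0-0 ALLOC][1-25 FREE]
Op 2: b = malloc(3) -> b = 1; heap: [0-0 ALLOC][1-3 ALLOC][4-25 FREE]
Op 3: b = realloc(b, 6) -> b = 1; heap: [0-0 ALLOC][1-6 ALLOC][7-25 FREE]
Op 4: a = realloc(a, 1) -> a = 0; heap: [0-0 ALLOC][1-6 ALLOC][7-25 FREE]

Answer: [0-0 ALLOC][1-6 ALLOC][7-25 FREE]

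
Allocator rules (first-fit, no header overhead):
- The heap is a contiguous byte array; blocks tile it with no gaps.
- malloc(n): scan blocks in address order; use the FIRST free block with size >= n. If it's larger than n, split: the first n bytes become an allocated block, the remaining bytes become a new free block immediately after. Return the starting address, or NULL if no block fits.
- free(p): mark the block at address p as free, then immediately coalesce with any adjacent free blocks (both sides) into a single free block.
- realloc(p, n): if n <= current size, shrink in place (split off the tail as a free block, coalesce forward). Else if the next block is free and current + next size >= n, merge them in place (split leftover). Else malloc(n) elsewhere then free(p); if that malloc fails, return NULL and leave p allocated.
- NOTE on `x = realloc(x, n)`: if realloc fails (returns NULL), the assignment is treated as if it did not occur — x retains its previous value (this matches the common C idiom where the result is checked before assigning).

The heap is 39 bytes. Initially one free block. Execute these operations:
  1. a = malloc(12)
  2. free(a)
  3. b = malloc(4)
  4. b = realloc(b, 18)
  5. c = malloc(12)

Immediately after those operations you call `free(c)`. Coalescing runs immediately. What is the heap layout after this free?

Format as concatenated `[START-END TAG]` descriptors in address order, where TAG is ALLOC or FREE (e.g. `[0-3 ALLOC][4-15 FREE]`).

Op 1: a = malloc(12) -> a = 0; heap: [0-11 ALLOC][12-38 FREE]
Op 2: free(a) -> (freed a); heap: [0-38 FREE]
Op 3: b = malloc(4) -> b = 0; heap: [0-3 ALLOC][4-38 FREE]
Op 4: b = realloc(b, 18) -> b = 0; heap: [0-17 ALLOC][18-38 FREE]
Op 5: c = malloc(12) -> c = 18; heap: [0-17 ALLOC][18-29 ALLOC][30-38 FREE]
free(c): c = 18 -> block [18-29 ALLOC]; mark free, coalesce with adjacent free neighbors -> [0-17 ALLOC][18-38 FREE]

Answer: [0-17 ALLOC][18-38 FREE]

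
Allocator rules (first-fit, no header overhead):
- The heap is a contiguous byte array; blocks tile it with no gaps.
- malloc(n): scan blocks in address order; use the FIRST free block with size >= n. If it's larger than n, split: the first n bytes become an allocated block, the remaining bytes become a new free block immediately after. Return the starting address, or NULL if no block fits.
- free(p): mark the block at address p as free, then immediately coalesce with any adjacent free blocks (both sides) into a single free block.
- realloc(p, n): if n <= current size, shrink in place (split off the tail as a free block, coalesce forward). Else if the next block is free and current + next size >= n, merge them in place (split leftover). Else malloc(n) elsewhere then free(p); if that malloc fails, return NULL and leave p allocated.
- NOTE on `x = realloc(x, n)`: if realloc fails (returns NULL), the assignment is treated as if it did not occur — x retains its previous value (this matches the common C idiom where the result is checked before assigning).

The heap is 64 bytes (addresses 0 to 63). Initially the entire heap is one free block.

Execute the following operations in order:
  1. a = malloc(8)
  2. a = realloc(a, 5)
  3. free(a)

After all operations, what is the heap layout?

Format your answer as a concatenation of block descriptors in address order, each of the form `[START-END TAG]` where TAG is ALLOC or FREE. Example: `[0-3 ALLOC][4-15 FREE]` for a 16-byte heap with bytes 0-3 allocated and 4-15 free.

Op 1: a = malloc(8) -> a = 0; heap: [0-7 ALLOC][8-63 FREE]
Op 2: a = realloc(a, 5) -> a = 0; heap: [0-4 ALLOC][5-63 FREE]
Op 3: free(a) -> (freed a); heap: [0-63 FREE]

Answer: [0-63 FREE]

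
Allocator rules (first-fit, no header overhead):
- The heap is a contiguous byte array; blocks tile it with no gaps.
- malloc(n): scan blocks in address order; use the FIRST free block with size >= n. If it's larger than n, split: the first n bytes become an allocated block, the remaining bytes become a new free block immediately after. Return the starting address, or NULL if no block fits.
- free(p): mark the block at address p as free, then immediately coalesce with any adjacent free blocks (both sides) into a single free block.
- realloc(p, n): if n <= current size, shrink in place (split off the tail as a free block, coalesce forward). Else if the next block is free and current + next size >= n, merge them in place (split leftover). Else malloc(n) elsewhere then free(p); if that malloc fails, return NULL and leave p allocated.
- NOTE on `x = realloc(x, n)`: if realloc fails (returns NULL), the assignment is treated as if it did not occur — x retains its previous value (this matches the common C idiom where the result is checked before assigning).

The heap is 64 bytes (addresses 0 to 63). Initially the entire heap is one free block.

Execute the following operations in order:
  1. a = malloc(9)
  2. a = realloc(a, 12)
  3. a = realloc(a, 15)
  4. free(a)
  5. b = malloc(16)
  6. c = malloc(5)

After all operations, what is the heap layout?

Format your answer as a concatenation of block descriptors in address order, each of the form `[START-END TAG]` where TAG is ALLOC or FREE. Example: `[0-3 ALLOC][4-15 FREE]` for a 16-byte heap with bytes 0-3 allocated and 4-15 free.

Op 1: a = malloc(9) -> a = 0; heap: [0-8 ALLOC][9-63 FREE]
Op 2: a = realloc(a, 12) -> a = 0; heap: [0-11 ALLOC][12-63 FREE]
Op 3: a = realloc(a, 15) -> a = 0; heap: [0-14 ALLOC][15-63 FREE]
Op 4: free(a) -> (freed a); heap: [0-63 FREE]
Op 5: b = malloc(16) -> b = 0; heap: [0-15 ALLOC][16-63 FREE]
Op 6: c = malloc(5) -> c = 16; heap: [0-15 ALLOC][16-20 ALLOC][21-63 FREE]

Answer: [0-15 ALLOC][16-20 ALLOC][21-63 FREE]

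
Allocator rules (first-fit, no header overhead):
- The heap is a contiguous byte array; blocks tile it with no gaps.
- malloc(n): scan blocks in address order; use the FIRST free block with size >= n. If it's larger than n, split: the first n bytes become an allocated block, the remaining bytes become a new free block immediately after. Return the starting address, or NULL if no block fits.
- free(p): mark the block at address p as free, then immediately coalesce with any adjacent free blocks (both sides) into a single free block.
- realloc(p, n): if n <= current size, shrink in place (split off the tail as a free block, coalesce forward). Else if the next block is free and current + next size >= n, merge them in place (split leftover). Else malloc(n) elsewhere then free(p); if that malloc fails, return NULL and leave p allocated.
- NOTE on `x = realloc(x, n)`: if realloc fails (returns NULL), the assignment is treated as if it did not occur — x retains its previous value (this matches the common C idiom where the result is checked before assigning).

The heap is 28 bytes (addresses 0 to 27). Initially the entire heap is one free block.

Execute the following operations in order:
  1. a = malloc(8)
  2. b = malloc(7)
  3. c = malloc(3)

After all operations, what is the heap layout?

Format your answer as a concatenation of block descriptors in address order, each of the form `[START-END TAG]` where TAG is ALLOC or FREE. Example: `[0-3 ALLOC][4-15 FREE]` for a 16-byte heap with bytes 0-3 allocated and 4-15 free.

Op 1: a = malloc(8) -> a = 0; heap: [0-7 ALLOC][8-27 FREE]
Op 2: b = malloc(7) -> b = 8; heap: [0-7 ALLOC][8-14 ALLOC][15-27 FREE]
Op 3: c = malloc(3) -> c = 15; heap: [0-7 ALLOC][8-14 ALLOC][15-17 ALLOC][18-27 FREE]

Answer: [0-7 ALLOC][8-14 ALLOC][15-17 ALLOC][18-27 FREE]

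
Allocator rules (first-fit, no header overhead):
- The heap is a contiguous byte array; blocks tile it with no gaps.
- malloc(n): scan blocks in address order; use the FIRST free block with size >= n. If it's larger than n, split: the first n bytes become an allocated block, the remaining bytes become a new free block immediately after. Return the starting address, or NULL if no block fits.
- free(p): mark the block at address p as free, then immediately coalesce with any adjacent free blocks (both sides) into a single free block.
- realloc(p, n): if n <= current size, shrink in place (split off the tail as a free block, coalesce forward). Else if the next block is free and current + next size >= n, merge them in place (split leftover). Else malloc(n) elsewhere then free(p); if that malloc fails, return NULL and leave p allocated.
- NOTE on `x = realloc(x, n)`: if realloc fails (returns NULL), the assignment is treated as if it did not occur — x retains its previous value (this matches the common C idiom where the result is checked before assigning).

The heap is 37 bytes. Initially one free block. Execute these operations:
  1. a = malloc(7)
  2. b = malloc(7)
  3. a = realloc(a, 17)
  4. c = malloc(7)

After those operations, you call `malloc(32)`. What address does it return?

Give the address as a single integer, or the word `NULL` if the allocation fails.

Op 1: a = malloc(7) -> a = 0; heap: [0-6 ALLOC][7-36 FREE]
Op 2: b = malloc(7) -> b = 7; heap: [0-6 ALLOC][7-13 ALLOC][14-36 FREE]
Op 3: a = realloc(a, 17) -> a = 14; heap: [0-6 FREE][7-13 ALLOC][14-30 ALLOC][31-36 FREE]
Op 4: c = malloc(7) -> c = 0; heap: [0-6 ALLOC][7-13 ALLOC][14-30 ALLOC][31-36 FREE]
malloc(32): first-fit scan over [0-6 ALLOC][7-13 ALLOC][14-30 ALLOC][31-36 FREE] -> NULL

Answer: NULL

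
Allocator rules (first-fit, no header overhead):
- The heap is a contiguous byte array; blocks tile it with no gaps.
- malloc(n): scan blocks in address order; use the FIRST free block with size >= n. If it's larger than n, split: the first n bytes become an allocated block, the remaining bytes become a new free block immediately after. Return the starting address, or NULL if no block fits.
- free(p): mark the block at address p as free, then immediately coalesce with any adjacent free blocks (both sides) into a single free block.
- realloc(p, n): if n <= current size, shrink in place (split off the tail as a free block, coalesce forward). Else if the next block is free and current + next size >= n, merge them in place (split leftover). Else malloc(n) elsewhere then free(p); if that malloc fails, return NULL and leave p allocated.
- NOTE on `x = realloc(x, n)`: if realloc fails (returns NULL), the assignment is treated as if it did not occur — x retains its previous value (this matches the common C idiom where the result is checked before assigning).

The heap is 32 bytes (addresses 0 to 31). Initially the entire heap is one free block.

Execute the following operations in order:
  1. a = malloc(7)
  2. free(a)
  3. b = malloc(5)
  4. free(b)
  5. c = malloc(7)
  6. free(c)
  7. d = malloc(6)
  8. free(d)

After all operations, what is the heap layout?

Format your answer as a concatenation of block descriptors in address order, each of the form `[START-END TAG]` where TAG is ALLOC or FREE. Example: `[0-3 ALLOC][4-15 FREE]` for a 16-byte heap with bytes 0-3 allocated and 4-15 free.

Answer: [0-31 FREE]

Derivation:
Op 1: a = malloc(7) -> a = 0; heap: [0-6 ALLOC][7-31 FREE]
Op 2: free(a) -> (freed a); heap: [0-31 FREE]
Op 3: b = malloc(5) -> b = 0; heap: [0-4 ALLOC][5-31 FREE]
Op 4: free(b) -> (freed b); heap: [0-31 FREE]
Op 5: c = malloc(7) -> c = 0; heap: [0-6 ALLOC][7-31 FREE]
Op 6: free(c) -> (freed c); heap: [0-31 FREE]
Op 7: d = malloc(6) -> d = 0; heap: [0-5 ALLOC][6-31 FREE]
Op 8: free(d) -> (freed d); heap: [0-31 FREE]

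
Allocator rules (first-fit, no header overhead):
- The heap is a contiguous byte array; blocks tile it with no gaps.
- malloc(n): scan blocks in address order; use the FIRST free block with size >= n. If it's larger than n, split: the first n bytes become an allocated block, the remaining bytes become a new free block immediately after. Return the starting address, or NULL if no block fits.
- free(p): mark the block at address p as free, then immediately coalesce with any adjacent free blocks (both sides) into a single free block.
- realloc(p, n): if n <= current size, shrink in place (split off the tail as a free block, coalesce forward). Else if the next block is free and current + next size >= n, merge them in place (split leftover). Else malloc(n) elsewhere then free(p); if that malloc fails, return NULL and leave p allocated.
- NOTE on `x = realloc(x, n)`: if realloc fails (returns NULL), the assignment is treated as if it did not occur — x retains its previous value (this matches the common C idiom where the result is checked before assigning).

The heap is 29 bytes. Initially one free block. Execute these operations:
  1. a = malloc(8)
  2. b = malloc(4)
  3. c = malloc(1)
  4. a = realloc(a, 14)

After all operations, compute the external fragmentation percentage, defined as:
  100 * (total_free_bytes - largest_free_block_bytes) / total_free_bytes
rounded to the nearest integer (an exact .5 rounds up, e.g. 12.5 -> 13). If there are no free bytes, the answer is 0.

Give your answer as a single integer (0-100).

Op 1: a = malloc(8) -> a = 0; heap: [0-7 ALLOC][8-28 FREE]
Op 2: b = malloc(4) -> b = 8; heap: [0-7 ALLOC][8-11 ALLOC][12-28 FREE]
Op 3: c = malloc(1) -> c = 12; heap: [0-7 ALLOC][8-11 ALLOC][12-12 ALLOC][13-28 FREE]
Op 4: a = realloc(a, 14) -> a = 13; heap: [0-7 FREE][8-11 ALLOC][12-12 ALLOC][13-26 ALLOC][27-28 FREE]
Free blocks: [8 2] total_free=10 largest=8 -> 100*(10-8)/10 = 200/10 = 20

Answer: 20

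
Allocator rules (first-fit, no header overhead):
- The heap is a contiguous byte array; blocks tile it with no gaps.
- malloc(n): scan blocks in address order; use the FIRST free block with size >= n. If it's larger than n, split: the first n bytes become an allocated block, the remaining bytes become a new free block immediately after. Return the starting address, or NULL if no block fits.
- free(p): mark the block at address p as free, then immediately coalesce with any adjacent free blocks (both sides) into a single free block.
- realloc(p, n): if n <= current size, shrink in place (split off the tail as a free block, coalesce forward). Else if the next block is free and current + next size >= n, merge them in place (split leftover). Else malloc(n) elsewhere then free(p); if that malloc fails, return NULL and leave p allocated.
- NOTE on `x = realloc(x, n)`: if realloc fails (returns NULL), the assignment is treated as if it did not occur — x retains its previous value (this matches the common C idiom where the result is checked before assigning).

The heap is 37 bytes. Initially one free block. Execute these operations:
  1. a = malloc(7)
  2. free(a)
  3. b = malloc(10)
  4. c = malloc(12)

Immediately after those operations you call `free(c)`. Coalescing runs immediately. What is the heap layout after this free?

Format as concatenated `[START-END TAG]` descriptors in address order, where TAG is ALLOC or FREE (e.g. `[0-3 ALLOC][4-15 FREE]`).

Answer: [0-9 ALLOC][10-36 FREE]

Derivation:
Op 1: a = malloc(7) -> a = 0; heap: [0-6 ALLOC][7-36 FREE]
Op 2: free(a) -> (freed a); heap: [0-36 FREE]
Op 3: b = malloc(10) -> b = 0; heap: [0-9 ALLOC][10-36 FREE]
Op 4: c = malloc(12) -> c = 10; heap: [0-9 ALLOC][10-21 ALLOC][22-36 FREE]
free(c): c = 10 -> block [10-21 ALLOC]; mark free, coalesce with adjacent free neighbors -> [0-9 ALLOC][10-36 FREE]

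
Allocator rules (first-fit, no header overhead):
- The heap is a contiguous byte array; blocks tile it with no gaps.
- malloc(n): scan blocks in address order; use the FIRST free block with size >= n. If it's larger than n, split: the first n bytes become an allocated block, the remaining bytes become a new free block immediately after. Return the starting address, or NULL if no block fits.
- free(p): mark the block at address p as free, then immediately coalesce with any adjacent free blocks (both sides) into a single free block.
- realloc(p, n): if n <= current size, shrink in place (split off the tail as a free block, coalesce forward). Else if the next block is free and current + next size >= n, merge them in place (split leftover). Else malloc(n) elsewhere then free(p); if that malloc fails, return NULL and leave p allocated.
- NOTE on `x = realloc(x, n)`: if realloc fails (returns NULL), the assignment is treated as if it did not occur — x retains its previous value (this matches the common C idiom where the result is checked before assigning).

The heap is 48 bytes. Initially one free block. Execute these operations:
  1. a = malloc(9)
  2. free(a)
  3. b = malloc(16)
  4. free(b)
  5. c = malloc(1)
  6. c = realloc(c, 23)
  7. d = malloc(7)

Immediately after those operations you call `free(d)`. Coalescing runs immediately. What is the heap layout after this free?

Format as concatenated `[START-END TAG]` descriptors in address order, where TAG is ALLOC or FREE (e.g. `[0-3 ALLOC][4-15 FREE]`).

Answer: [0-22 ALLOC][23-47 FREE]

Derivation:
Op 1: a = malloc(9) -> a = 0; heap: [0-8 ALLOC][9-47 FREE]
Op 2: free(a) -> (freed a); heap: [0-47 FREE]
Op 3: b = malloc(16) -> b = 0; heap: [0-15 ALLOC][16-47 FREE]
Op 4: free(b) -> (freed b); heap: [0-47 FREE]
Op 5: c = malloc(1) -> c = 0; heap: [0-0 ALLOC][1-47 FREE]
Op 6: c = realloc(c, 23) -> c = 0; heap: [0-22 ALLOC][23-47 FREE]
Op 7: d = malloc(7) -> d = 23; heap: [0-22 ALLOC][23-29 ALLOC][30-47 FREE]
free(d): d = 23 -> block [23-29 ALLOC]; mark free, coalesce with adjacent free neighbors -> [0-22 ALLOC][23-47 FREE]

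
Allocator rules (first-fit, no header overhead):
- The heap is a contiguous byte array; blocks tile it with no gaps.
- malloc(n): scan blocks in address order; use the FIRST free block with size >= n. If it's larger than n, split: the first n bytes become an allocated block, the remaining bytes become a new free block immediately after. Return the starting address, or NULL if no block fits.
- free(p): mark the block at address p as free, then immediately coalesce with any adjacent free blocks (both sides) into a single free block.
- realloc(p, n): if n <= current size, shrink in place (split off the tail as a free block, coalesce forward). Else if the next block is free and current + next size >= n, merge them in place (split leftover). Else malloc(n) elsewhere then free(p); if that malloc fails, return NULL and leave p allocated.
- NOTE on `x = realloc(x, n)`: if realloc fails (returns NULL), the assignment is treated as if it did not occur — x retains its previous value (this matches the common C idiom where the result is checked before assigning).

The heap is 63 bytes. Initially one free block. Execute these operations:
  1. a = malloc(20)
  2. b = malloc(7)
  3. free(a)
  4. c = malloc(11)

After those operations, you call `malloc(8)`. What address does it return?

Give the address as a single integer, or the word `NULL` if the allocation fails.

Op 1: a = malloc(20) -> a = 0; heap: [0-19 ALLOC][20-62 FREE]
Op 2: b = malloc(7) -> b = 20; heap: [0-19 ALLOC][20-26 ALLOC][27-62 FREE]
Op 3: free(a) -> (freed a); heap: [0-19 FREE][20-26 ALLOC][27-62 FREE]
Op 4: c = malloc(11) -> c = 0; heap: [0-10 ALLOC][11-19 FREE][20-26 ALLOC][27-62 FREE]
malloc(8): first-fit scan over [0-10 ALLOC][11-19 FREE][20-26 ALLOC][27-62 FREE] -> 11

Answer: 11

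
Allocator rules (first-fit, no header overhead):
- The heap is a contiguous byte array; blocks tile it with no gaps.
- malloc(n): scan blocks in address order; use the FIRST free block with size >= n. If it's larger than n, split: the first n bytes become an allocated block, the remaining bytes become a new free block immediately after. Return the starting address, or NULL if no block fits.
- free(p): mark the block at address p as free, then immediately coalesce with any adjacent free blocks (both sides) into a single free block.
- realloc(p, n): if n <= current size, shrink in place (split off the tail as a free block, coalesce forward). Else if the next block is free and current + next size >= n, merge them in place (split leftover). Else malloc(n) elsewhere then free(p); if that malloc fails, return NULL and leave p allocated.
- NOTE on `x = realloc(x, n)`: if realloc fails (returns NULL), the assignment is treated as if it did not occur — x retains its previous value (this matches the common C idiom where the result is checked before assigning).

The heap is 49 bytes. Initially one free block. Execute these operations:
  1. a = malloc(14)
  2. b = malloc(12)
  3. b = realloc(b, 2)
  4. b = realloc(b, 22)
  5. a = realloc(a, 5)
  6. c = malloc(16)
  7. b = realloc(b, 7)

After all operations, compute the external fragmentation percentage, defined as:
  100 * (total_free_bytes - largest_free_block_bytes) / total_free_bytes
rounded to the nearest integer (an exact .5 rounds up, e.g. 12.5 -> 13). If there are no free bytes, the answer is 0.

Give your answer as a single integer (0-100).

Op 1: a = malloc(14) -> a = 0; heap: [0-13 ALLOC][14-48 FREE]
Op 2: b = malloc(12) -> b = 14; heap: [0-13 ALLOC][14-25 ALLOC][26-48 FREE]
Op 3: b = realloc(b, 2) -> b = 14; heap: [0-13 ALLOC][14-15 ALLOC][16-48 FREE]
Op 4: b = realloc(b, 22) -> b = 14; heap: [0-13 ALLOC][14-35 ALLOC][36-48 FREE]
Op 5: a = realloc(a, 5) -> a = 0; heap: [0-4 ALLOC][5-13 FREE][14-35 ALLOC][36-48 FREE]
Op 6: c = malloc(16) -> c = NULL; heap: [0-4 ALLOC][5-13 FREE][14-35 ALLOC][36-48 FREE]
Op 7: b = realloc(b, 7) -> b = 14; heap: [0-4 ALLOC][5-13 FREE][14-20 ALLOC][21-48 FREE]
Free blocks: [9 28] total_free=37 largest=28 -> 100*(37-28)/37 = 900/37 ≈ 24.324 -> rounds to 24

Answer: 24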